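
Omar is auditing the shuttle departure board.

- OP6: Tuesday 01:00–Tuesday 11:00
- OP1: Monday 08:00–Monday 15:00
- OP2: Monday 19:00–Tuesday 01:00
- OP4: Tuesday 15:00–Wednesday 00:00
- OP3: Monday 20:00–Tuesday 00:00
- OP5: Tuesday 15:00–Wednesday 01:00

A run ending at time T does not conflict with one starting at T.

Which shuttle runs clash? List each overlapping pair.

Two intervals overlap when each starts before the other ends.
Sorted by start: OP1, OP2, OP3, OP6, OP4, OP5.
OP2 starts after OP1 ends; OP1 is clear from here.
OP3 starts before OP2 ends → OP2 and OP3 overlap.
OP6 starts exactly when OP2 ends (back-to-back, no overlap); OP2 is clear from here.
OP6 starts after OP3 ends; OP3 is clear from here.
OP4 starts after OP6 ends; OP6 is clear from here.
OP5 starts before OP4 ends → OP4 and OP5 overlap.

OP2 & OP3, OP4 & OP5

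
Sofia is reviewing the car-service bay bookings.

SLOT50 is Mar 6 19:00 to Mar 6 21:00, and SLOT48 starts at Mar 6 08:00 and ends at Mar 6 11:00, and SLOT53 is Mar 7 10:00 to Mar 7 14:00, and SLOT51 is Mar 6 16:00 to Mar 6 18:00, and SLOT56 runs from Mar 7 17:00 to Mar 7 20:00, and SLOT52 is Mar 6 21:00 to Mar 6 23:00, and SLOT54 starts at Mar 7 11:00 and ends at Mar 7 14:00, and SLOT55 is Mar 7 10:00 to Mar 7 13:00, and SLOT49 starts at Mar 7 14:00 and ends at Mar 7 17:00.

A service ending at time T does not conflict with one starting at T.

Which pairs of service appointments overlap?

SLOT53 & SLOT54, SLOT53 & SLOT55, SLOT54 & SLOT55

Check each pair: they overlap iff neither finishes before the other starts.
Sorted by start: SLOT48, SLOT51, SLOT50, SLOT52, SLOT53, SLOT55, SLOT54, SLOT49, SLOT56.
SLOT51 starts after SLOT48 ends; SLOT48 is clear from here.
SLOT50 starts after SLOT51 ends; SLOT51 is clear from here.
SLOT52 starts exactly when SLOT50 ends (back-to-back, no overlap); SLOT50 is clear from here.
SLOT53 starts after SLOT52 ends; SLOT52 is clear from here.
SLOT55 starts before SLOT53 ends → SLOT53 and SLOT55 overlap.
SLOT54 starts before SLOT53 ends → SLOT53 and SLOT54 overlap.
SLOT49 starts exactly when SLOT53 ends (back-to-back, no overlap); SLOT53 is clear from here.
SLOT54 starts before SLOT55 ends → SLOT55 and SLOT54 overlap.
SLOT49 starts after SLOT55 ends; SLOT55 is clear from here.
SLOT49 starts exactly when SLOT54 ends (back-to-back, no overlap); SLOT54 is clear from here.
SLOT56 starts exactly when SLOT49 ends (back-to-back, no overlap).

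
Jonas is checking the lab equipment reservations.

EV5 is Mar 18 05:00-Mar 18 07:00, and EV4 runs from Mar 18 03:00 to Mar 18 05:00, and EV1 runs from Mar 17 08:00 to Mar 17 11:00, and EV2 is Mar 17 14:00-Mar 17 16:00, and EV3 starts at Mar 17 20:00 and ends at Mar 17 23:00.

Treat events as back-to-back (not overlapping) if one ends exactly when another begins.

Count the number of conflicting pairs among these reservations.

Check each pair: they overlap iff neither finishes before the other starts.
Sorted by start: EV1, EV2, EV3, EV4, EV5.
EV2 starts after EV1 ends; EV1 is clear from here.
EV3 starts after EV2 ends; EV2 is clear from here.
EV4 starts after EV3 ends; EV3 is clear from here.
EV5 starts exactly when EV4 ends (back-to-back, no overlap).
No pair overlaps.

0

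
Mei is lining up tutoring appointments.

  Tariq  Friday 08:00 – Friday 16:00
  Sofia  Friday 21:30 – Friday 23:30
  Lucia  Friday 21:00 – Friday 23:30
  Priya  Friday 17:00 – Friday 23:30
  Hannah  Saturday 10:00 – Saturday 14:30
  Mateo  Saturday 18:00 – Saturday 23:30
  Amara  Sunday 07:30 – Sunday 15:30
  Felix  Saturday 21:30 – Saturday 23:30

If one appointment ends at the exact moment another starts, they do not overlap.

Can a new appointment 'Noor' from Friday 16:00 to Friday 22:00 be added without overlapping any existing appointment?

Tariq: ends Friday 16:00 at or before Noor starts Friday 16:00 → clear.
Priya: starts Friday 17:00 before Noor ends Friday 22:00, and ends Friday 23:30 after Noor starts Friday 16:00 → overlap.
Lucia: starts Friday 21:00 before Noor ends Friday 22:00, and ends Friday 23:30 after Noor starts Friday 16:00 → overlap.
Sofia: starts Friday 21:30 before Noor ends Friday 22:00, and ends Friday 23:30 after Noor starts Friday 16:00 → overlap.
Hannah: starts Saturday 10:00 at or after Noor ends Friday 22:00 → clear.
Mateo: starts Saturday 18:00 at or after Noor ends Friday 22:00 → clear.
Felix: starts Saturday 21:30 at or after Noor ends Friday 22:00 → clear.
Amara: starts Sunday 07:30 at or after Noor ends Friday 22:00 → clear.
Noor overlaps Sofia, Lucia, Priya.

No — it overlaps Lucia, Priya, Sofia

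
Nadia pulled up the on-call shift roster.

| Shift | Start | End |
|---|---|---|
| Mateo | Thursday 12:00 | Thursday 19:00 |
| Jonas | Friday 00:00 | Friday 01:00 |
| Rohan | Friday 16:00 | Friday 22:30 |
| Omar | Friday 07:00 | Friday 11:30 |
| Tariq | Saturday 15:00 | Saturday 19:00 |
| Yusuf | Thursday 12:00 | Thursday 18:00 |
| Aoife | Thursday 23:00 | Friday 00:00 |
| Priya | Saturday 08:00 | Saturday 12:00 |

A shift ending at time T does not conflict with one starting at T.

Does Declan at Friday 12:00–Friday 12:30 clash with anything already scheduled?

Mateo: ends Thursday 19:00 at or before Declan starts Friday 12:00 → clear.
Yusuf: ends Thursday 18:00 at or before Declan starts Friday 12:00 → clear.
Aoife: ends Friday 00:00 at or before Declan starts Friday 12:00 → clear.
Jonas: ends Friday 01:00 at or before Declan starts Friday 12:00 → clear.
Omar: ends Friday 11:30 at or before Declan starts Friday 12:00 → clear.
Rohan: starts Friday 16:00 at or after Declan ends Friday 12:30 → clear.
Priya: starts Saturday 08:00 at or after Declan ends Friday 12:30 → clear.
Tariq: starts Saturday 15:00 at or after Declan ends Friday 12:30 → clear.

No — it doesn't clash with anything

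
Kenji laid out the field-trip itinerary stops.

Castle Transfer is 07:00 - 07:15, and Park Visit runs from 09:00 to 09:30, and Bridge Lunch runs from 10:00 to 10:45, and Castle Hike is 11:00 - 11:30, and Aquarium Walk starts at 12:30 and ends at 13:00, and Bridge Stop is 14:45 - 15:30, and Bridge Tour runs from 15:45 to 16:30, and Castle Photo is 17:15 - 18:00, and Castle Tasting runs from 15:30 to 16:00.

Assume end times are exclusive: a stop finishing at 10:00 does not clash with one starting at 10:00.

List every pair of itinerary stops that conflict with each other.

Bridge Tour & Castle Tasting

Sorted by start: Castle Transfer, Park Visit, Bridge Lunch, Castle Hike, Aquarium Walk, Bridge Stop, Castle Tasting, Bridge Tour, Castle Photo.
Park Visit starts after Castle Transfer ends, so nothing later overlaps Castle Transfer either.
Bridge Lunch starts after Park Visit ends, so nothing later overlaps Park Visit either.
Castle Hike starts after Bridge Lunch ends, so nothing later overlaps Bridge Lunch either.
Aquarium Walk starts after Castle Hike ends, so nothing later overlaps Castle Hike either.
Bridge Stop starts after Aquarium Walk ends, so nothing later overlaps Aquarium Walk either.
Castle Tasting starts exactly when Bridge Stop ends (back-to-back, no overlap), so nothing later overlaps Bridge Stop either.
Bridge Tour starts before Castle Tasting ends → Castle Tasting and Bridge Tour overlap.
Castle Photo starts after Castle Tasting ends.
Castle Photo starts after Bridge Tour ends.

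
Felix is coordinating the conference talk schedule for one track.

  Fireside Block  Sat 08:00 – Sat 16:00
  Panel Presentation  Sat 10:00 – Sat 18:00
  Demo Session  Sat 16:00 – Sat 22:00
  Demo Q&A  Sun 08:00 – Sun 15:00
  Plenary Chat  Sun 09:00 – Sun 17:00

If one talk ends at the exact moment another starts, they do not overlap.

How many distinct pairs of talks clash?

3

Sorted by start: Fireside Block, Panel Presentation, Demo Session, Demo Q&A, Plenary Chat.
Panel Presentation starts before Fireside Block ends → Fireside Block and Panel Presentation overlap.
Demo Session starts exactly when Fireside Block ends (back-to-back, no overlap); Fireside Block is clear from here.
Demo Session starts before Panel Presentation ends → Panel Presentation and Demo Session overlap.
Demo Q&A starts after Panel Presentation ends; Panel Presentation is clear from here.
Demo Q&A starts after Demo Session ends; Demo Session is clear from here.
Plenary Chat starts before Demo Q&A ends → Demo Q&A and Plenary Chat overlap.
Overlapping pairs: Demo Q&A & Plenary Chat, Demo Session & Panel Presentation, Fireside Block & Panel Presentation — 3 in total.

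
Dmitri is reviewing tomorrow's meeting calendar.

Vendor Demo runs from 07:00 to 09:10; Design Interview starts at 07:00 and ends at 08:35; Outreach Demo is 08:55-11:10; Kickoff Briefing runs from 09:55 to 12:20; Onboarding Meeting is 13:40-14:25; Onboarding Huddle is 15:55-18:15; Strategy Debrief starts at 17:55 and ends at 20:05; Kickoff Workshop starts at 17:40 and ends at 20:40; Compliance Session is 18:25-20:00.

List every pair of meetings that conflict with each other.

Sorted by start: Vendor Demo, Design Interview, Outreach Demo, Kickoff Briefing, Onboarding Meeting, Onboarding Huddle, Kickoff Workshop, Strategy Debrief, Compliance Session.
Design Interview starts before Vendor Demo ends → Vendor Demo and Design Interview overlap.
Outreach Demo starts before Vendor Demo ends → Vendor Demo and Outreach Demo overlap.
Kickoff Briefing starts after Vendor Demo ends, so Vendor Demo has no further overlaps.
Outreach Demo starts after Design Interview ends, so Design Interview has no further overlaps.
Kickoff Briefing starts before Outreach Demo ends → Outreach Demo and Kickoff Briefing overlap.
Onboarding Meeting starts after Outreach Demo ends, so Outreach Demo has no further overlaps.
Onboarding Meeting starts after Kickoff Briefing ends, so Kickoff Briefing has no further overlaps.
Onboarding Huddle starts after Onboarding Meeting ends, so Onboarding Meeting has no further overlaps.
Kickoff Workshop starts before Onboarding Huddle ends → Onboarding Huddle and Kickoff Workshop overlap.
Strategy Debrief starts before Onboarding Huddle ends → Onboarding Huddle and Strategy Debrief overlap.
Compliance Session starts after Onboarding Huddle ends.
Strategy Debrief starts before Kickoff Workshop ends → Kickoff Workshop and Strategy Debrief overlap.
Compliance Session starts before Kickoff Workshop ends → Kickoff Workshop and Compliance Session overlap.
Compliance Session starts before Strategy Debrief ends → Strategy Debrief and Compliance Session overlap.

Compliance Session & Kickoff Workshop, Compliance Session & Strategy Debrief, Design Interview & Vendor Demo, Kickoff Briefing & Outreach Demo, Kickoff Workshop & Onboarding Huddle, Kickoff Workshop & Strategy Debrief, Onboarding Huddle & Strategy Debrief, Outreach Demo & Vendor Demo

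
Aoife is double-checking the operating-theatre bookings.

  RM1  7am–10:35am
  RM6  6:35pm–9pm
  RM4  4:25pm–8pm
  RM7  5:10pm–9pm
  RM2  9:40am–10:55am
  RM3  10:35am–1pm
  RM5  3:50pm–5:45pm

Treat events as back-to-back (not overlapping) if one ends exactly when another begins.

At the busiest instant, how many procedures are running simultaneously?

3

Sweep the timeline, counting +1 at each start and −1 at each end (ends before starts at a tie):
7am start RM1 → 1
9:40am start RM2 → 2
10:35am end RM1 → 1
10:35am start RM3 → 2
10:55am end RM2 → 1
1pm end RM3 → 0
3:50pm start RM5 → 1
4:25pm start RM4 → 2
5:10pm start RM7 → 3
5:45pm end RM5 → 2
6:35pm start RM6 → 3
8pm end RM4 → 2
9pm end RM6 → 1
9pm end RM7 → 0
Peak is 3, at 5:10pm (RM4, RM5, RM7).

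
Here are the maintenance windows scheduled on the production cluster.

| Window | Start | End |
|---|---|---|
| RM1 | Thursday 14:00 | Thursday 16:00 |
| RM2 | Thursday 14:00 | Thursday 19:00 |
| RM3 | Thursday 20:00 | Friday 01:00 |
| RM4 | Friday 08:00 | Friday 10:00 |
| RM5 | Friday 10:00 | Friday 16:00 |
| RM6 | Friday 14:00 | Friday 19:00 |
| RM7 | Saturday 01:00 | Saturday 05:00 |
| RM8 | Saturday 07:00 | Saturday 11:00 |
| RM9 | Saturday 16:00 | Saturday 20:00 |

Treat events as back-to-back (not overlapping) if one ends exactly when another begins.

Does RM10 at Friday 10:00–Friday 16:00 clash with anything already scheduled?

Yes — it overlaps RM5, RM6

RM1: ends Thursday 16:00 at or before RM10 starts Friday 10:00 → clear.
RM2: ends Thursday 19:00 at or before RM10 starts Friday 10:00 → clear.
RM3: ends Friday 01:00 at or before RM10 starts Friday 10:00 → clear.
RM4: ends Friday 10:00 at or before RM10 starts Friday 10:00 → clear.
RM5: starts Friday 10:00 before RM10 ends Friday 16:00, and ends Friday 16:00 after RM10 starts Friday 10:00 → overlap.
RM6: starts Friday 14:00 before RM10 ends Friday 16:00, and ends Friday 19:00 after RM10 starts Friday 10:00 → overlap.
RM7: starts Saturday 01:00 at or after RM10 ends Friday 16:00 → clear.
RM8: starts Saturday 07:00 at or after RM10 ends Friday 16:00 → clear.
RM9: starts Saturday 16:00 at or after RM10 ends Friday 16:00 → clear.
RM10 overlaps RM5, RM6.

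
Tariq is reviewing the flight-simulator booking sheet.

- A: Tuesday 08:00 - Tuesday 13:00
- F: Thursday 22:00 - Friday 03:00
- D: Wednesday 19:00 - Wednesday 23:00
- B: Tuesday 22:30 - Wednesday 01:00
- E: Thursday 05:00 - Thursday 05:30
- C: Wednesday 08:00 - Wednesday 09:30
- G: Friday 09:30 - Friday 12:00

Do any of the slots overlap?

Sorted by start: A, B, C, D, E, F, G.
B starts after A ends; A is clear from here.
C starts after B ends; B is clear from here.
D starts after C ends; C is clear from here.
E starts after D ends; D is clear from here.
F starts after E ends; E is clear from here.
G starts after F ends.
Every pair is clear; the schedule has no overlaps.

No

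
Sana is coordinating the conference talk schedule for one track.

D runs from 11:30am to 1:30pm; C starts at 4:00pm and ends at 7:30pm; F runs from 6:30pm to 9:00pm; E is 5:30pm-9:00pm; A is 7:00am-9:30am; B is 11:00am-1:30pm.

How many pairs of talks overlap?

4

Two intervals overlap when each starts before the other ends.
Sorted by start: A, B, D, C, E, F.
B starts after A ends, so nothing later overlaps A either.
D starts before B ends → B and D overlap.
C starts after B ends, so nothing later overlaps B either.
C starts after D ends, so nothing later overlaps D either.
E starts before C ends → C and E overlap.
F starts before C ends → C and F overlap.
F starts before E ends → E and F overlap.
Overlapping pairs: B & D, C & E, C & F, E & F — 4 in total.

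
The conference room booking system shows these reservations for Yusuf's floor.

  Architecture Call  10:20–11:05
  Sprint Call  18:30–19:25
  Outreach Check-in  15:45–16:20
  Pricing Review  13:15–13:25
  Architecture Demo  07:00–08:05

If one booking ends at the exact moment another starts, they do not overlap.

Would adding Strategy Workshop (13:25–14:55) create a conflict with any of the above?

No — it doesn't clash with anything

Architecture Demo: ends 08:05 at or before Strategy Workshop starts 13:25 → clear.
Architecture Call: ends 11:05 at or before Strategy Workshop starts 13:25 → clear.
Pricing Review: ends 13:25 at or before Strategy Workshop starts 13:25 → clear.
Outreach Check-in: starts 15:45 at or after Strategy Workshop ends 14:55 → clear.
Sprint Call: starts 18:30 at or after Strategy Workshop ends 14:55 → clear.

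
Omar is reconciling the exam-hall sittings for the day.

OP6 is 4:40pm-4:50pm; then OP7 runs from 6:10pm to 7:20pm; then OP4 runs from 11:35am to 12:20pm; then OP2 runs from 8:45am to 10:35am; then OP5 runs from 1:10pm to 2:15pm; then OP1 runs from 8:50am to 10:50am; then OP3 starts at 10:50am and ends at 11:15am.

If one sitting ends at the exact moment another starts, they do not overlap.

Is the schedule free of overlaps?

No

Sorted by start: OP2, OP1, OP3, OP4, OP5, OP6, OP7.
OP1 starts before OP2 ends → OP2 and OP1 overlap.
That's a conflict, so the schedule is not conflict-free.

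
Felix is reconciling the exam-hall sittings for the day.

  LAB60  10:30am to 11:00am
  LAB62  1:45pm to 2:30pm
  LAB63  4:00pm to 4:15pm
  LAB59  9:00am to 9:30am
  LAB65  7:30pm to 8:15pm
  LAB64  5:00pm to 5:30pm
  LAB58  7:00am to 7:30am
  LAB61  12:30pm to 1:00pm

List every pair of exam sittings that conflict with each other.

Check each pair: they overlap iff neither finishes before the other starts.
Sorted by start: LAB58, LAB59, LAB60, LAB61, LAB62, LAB63, LAB64, LAB65.
LAB59 starts after LAB58 ends — done with LAB58.
LAB60 starts after LAB59 ends — done with LAB59.
LAB61 starts after LAB60 ends — done with LAB60.
LAB62 starts after LAB61 ends — done with LAB61.
LAB63 starts after LAB62 ends — done with LAB62.
LAB64 starts after LAB63 ends — done with LAB63.
LAB65 starts after LAB64 ends.

no conflicts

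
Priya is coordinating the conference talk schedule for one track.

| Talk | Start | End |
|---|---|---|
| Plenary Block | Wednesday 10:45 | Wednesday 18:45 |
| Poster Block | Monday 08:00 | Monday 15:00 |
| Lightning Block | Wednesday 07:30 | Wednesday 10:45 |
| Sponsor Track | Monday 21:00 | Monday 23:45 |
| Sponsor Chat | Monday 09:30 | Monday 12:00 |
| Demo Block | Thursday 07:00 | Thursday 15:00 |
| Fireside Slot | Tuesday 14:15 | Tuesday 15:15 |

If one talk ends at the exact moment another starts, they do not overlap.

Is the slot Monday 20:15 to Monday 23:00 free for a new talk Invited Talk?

No — it overlaps Sponsor Track

Poster Block: ends Monday 15:00 at or before Invited Talk starts Monday 20:15 → clear.
Sponsor Chat: ends Monday 12:00 at or before Invited Talk starts Monday 20:15 → clear.
Sponsor Track: starts Monday 21:00 before Invited Talk ends Monday 23:00, and ends Monday 23:45 after Invited Talk starts Monday 20:15 → overlap.
Fireside Slot: starts Tuesday 14:15 at or after Invited Talk ends Monday 23:00 → clear.
Lightning Block: starts Wednesday 07:30 at or after Invited Talk ends Monday 23:00 → clear.
Plenary Block: starts Wednesday 10:45 at or after Invited Talk ends Monday 23:00 → clear.
Demo Block: starts Thursday 07:00 at or after Invited Talk ends Monday 23:00 → clear.
Invited Talk overlaps Sponsor Track.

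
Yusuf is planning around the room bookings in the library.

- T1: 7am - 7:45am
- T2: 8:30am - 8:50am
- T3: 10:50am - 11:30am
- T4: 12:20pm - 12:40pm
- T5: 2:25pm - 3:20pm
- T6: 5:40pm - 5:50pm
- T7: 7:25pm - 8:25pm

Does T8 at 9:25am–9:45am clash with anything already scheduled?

T1: ends 7:45am at or before T8 starts 9:25am → clear.
T2: ends 8:50am at or before T8 starts 9:25am → clear.
T3: starts 10:50am at or after T8 ends 9:45am → clear.
T4: starts 12:20pm at or after T8 ends 9:45am → clear.
T5: starts 2:25pm at or after T8 ends 9:45am → clear.
T6: starts 5:40pm at or after T8 ends 9:45am → clear.
T7: starts 7:25pm at or after T8 ends 9:45am → clear.

No — it doesn't clash with anything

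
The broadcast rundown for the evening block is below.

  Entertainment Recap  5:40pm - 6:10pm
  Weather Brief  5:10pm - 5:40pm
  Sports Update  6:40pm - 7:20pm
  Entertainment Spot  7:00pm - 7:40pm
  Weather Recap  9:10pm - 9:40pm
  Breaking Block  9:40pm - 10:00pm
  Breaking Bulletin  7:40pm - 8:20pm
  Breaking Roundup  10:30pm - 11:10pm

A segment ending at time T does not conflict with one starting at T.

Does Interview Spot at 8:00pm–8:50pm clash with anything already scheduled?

Yes — it overlaps Breaking Bulletin

Weather Brief: ends 5:40pm at or before Interview Spot starts 8:00pm → clear.
Entertainment Recap: ends 6:10pm at or before Interview Spot starts 8:00pm → clear.
Sports Update: ends 7:20pm at or before Interview Spot starts 8:00pm → clear.
Entertainment Spot: ends 7:40pm at or before Interview Spot starts 8:00pm → clear.
Breaking Bulletin: starts 7:40pm before Interview Spot ends 8:50pm, and ends 8:20pm after Interview Spot starts 8:00pm → overlap.
Weather Recap: starts 9:10pm at or after Interview Spot ends 8:50pm → clear.
Breaking Block: starts 9:40pm at or after Interview Spot ends 8:50pm → clear.
Breaking Roundup: starts 10:30pm at or after Interview Spot ends 8:50pm → clear.
Interview Spot overlaps Breaking Bulletin.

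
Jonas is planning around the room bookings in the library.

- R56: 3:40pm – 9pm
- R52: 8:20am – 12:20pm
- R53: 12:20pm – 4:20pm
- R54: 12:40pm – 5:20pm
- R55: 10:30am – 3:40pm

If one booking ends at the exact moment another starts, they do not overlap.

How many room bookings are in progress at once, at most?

3

Sort all start/end points and keep a running count:
8:20am start R52 → 1
10:30am start R55 → 2
12:20pm end R52 → 1
12:20pm start R53 → 2
12:40pm start R54 → 3
3:40pm end R55 → 2
3:40pm start R56 → 3
4:20pm end R53 → 2
5:20pm end R54 → 1
9pm end R56 → 0
Peak is 3, at 12:40pm (R53, R54, R55).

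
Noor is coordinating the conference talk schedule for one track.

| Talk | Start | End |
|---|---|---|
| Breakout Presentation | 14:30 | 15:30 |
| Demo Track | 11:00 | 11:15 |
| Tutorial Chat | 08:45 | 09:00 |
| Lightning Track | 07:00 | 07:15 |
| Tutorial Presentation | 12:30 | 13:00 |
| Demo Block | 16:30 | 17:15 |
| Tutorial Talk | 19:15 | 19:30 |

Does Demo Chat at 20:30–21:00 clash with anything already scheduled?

No — it doesn't clash with anything

Lightning Track: ends 07:15 at or before Demo Chat starts 20:30 → clear.
Tutorial Chat: ends 09:00 at or before Demo Chat starts 20:30 → clear.
Demo Track: ends 11:15 at or before Demo Chat starts 20:30 → clear.
Tutorial Presentation: ends 13:00 at or before Demo Chat starts 20:30 → clear.
Breakout Presentation: ends 15:30 at or before Demo Chat starts 20:30 → clear.
Demo Block: ends 17:15 at or before Demo Chat starts 20:30 → clear.
Tutorial Talk: ends 19:30 at or before Demo Chat starts 20:30 → clear.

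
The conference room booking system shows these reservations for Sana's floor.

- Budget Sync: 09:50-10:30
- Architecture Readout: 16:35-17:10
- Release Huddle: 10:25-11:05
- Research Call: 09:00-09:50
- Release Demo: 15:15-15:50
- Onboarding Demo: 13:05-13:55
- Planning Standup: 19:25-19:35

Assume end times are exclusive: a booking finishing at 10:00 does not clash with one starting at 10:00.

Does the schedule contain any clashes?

Yes

Check each pair: they overlap iff neither finishes before the other starts.
Sorted by start: Research Call, Budget Sync, Release Huddle, Onboarding Demo, Release Demo, Architecture Readout, Planning Standup.
Budget Sync starts exactly when Research Call ends (back-to-back, no overlap); Research Call is clear from here.
Release Huddle starts before Budget Sync ends → Budget Sync and Release Huddle overlap.
That's a conflict, so the schedule is not conflict-free.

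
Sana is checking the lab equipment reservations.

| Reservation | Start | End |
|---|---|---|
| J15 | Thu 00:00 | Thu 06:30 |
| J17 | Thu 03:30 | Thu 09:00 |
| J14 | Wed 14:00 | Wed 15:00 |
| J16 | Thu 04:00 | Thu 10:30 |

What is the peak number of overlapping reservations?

3

Walk through starts and ends in time order (an end at T is processed before a start at T):
Wed 14:00 start J14 → 1
Wed 15:00 end J14 → 0
Thu 00:00 start J15 → 1
Thu 03:30 start J17 → 2
Thu 04:00 start J16 → 3
Thu 06:30 end J15 → 2
Thu 09:00 end J17 → 1
Thu 10:30 end J16 → 0
Peak is 3, at Thu 04:00 (J15, J16, J17).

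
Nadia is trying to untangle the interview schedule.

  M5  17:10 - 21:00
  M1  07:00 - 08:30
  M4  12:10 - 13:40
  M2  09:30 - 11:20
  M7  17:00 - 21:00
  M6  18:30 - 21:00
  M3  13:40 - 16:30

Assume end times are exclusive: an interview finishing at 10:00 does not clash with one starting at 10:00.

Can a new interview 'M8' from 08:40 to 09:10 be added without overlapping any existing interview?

M1: ends 08:30 at or before M8 starts 08:40 → clear.
M2: starts 09:30 at or after M8 ends 09:10 → clear.
M4: starts 12:10 at or after M8 ends 09:10 → clear.
M3: starts 13:40 at or after M8 ends 09:10 → clear.
M7: starts 17:00 at or after M8 ends 09:10 → clear.
M5: starts 17:10 at or after M8 ends 09:10 → clear.
M6: starts 18:30 at or after M8 ends 09:10 → clear.

Yes — the slot is free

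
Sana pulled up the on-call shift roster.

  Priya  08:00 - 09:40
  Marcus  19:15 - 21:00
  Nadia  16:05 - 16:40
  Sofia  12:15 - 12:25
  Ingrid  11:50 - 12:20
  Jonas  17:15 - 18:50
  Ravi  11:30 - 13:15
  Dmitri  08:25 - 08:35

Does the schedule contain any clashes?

Two intervals overlap when each starts before the other ends.
Sorted by start: Priya, Dmitri, Ravi, Ingrid, Sofia, Nadia, Jonas, Marcus.
Dmitri starts before Priya ends → Priya and Dmitri overlap.
That's a conflict, so the schedule is not conflict-free.

Yes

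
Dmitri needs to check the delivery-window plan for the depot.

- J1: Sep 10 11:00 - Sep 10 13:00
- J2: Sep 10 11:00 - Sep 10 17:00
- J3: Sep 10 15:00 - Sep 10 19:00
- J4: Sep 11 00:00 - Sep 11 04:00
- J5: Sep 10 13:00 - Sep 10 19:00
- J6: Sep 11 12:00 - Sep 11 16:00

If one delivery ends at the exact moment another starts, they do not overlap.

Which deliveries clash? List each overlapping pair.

J1 & J2, J2 & J3, J2 & J5, J3 & J5

Sorted by start: J1, J2, J5, J3, J4, J6.
J2 starts before J1 ends → J1 and J2 overlap.
J5 starts exactly when J1 ends (back-to-back, no overlap); J1 is clear from here.
J5 starts before J2 ends → J2 and J5 overlap.
J3 starts before J2 ends → J2 and J3 overlap.
J4 starts after J2 ends; J2 is clear from here.
J3 starts before J5 ends → J5 and J3 overlap.
J4 starts after J5 ends; J5 is clear from here.
J4 starts after J3 ends; J3 is clear from here.
J6 starts after J4 ends.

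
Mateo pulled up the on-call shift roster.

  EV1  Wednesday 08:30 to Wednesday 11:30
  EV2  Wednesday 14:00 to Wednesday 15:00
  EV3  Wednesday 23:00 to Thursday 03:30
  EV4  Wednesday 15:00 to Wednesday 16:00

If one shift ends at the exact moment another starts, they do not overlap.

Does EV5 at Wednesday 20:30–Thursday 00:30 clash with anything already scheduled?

EV1: ends Wednesday 11:30 at or before EV5 starts Wednesday 20:30 → clear.
EV2: ends Wednesday 15:00 at or before EV5 starts Wednesday 20:30 → clear.
EV4: ends Wednesday 16:00 at or before EV5 starts Wednesday 20:30 → clear.
EV3: starts Wednesday 23:00 before EV5 ends Thursday 00:30, and ends Thursday 03:30 after EV5 starts Wednesday 20:30 → overlap.
EV5 overlaps EV3.

Yes — it overlaps EV3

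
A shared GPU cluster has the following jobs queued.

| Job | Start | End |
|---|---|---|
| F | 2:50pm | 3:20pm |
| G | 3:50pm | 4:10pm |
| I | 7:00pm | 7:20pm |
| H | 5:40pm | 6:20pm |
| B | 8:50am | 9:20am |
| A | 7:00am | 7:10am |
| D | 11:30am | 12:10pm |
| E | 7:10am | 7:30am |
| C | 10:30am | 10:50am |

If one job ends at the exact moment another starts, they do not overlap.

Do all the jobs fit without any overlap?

Yes

Sorted by start: A, E, B, C, D, F, G, H, I.
E starts exactly when A ends (back-to-back, no overlap), so A has no further overlaps.
B starts after E ends, so E has no further overlaps.
C starts after B ends, so B has no further overlaps.
D starts after C ends, so C has no further overlaps.
F starts after D ends, so D has no further overlaps.
G starts after F ends, so F has no further overlaps.
H starts after G ends, so G has no further overlaps.
I starts after H ends.
Every pair is clear; the schedule has no overlaps.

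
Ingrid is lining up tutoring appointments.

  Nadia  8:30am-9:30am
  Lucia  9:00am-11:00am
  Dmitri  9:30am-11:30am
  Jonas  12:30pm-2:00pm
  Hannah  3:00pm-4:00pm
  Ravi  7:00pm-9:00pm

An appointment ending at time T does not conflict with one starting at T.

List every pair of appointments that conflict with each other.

Sorted by start: Nadia, Lucia, Dmitri, Jonas, Hannah, Ravi.
Lucia starts before Nadia ends → Nadia and Lucia overlap.
Dmitri starts exactly when Nadia ends (back-to-back, no overlap); Nadia is clear from here.
Dmitri starts before Lucia ends → Lucia and Dmitri overlap.
Jonas starts after Lucia ends; Lucia is clear from here.
Jonas starts after Dmitri ends; Dmitri is clear from here.
Hannah starts after Jonas ends; Jonas is clear from here.
Ravi starts after Hannah ends.

Dmitri & Lucia, Lucia & Nadia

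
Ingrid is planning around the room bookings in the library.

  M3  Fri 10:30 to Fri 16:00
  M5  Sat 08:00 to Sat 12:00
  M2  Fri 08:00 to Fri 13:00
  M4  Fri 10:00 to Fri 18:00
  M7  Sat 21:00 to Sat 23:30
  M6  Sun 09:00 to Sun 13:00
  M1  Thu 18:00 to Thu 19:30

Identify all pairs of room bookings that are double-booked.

Check each pair: they overlap iff neither finishes before the other starts.
Sorted by start: M1, M2, M4, M3, M5, M7, M6.
M2 starts after M1 ends, so nothing later overlaps M1 either.
M4 starts before M2 ends → M2 and M4 overlap.
M3 starts before M2 ends → M2 and M3 overlap.
M5 starts after M2 ends, so nothing later overlaps M2 either.
M3 starts before M4 ends → M4 and M3 overlap.
M5 starts after M4 ends, so nothing later overlaps M4 either.
M5 starts after M3 ends, so nothing later overlaps M3 either.
M7 starts after M5 ends, so nothing later overlaps M5 either.
M6 starts after M7 ends.

M2 & M3, M2 & M4, M3 & M4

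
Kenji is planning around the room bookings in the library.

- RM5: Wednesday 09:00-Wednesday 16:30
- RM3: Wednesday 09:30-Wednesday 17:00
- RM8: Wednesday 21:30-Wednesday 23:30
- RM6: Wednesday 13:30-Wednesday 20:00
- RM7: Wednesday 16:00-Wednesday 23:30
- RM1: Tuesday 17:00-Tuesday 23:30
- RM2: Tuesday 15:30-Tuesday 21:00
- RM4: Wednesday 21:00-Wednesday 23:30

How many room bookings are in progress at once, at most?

Sweep the timeline, counting +1 at each start and −1 at each end (ends before starts at a tie):
Tuesday 15:30 start RM2 → 1
Tuesday 17:00 start RM1 → 2
Tuesday 21:00 end RM2 → 1
Tuesday 23:30 end RM1 → 0
Wednesday 09:00 start RM5 → 1
Wednesday 09:30 start RM3 → 2
Wednesday 13:30 start RM6 → 3
Wednesday 16:00 start RM7 → 4
Wednesday 16:30 end RM5 → 3
Wednesday 17:00 end RM3 → 2
Wednesday 20:00 end RM6 → 1
Wednesday 21:00 start RM4 → 2
Wednesday 21:30 start RM8 → 3
Wednesday 23:30 end RM4 → 2
Wednesday 23:30 end RM7 → 1
Wednesday 23:30 end RM8 → 0
Peak is 4, at Wednesday 16:00 (RM3, RM5, RM6, RM7).

4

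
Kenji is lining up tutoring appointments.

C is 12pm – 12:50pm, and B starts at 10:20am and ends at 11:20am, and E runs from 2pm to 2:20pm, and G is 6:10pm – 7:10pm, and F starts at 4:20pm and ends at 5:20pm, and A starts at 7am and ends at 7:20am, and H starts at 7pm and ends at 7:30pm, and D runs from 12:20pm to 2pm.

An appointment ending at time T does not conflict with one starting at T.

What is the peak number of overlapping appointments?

2

Walk through starts and ends in time order (an end at T is processed before a start at T):
7am start A → 1
7:20am end A → 0
10:20am start B → 1
11:20am end B → 0
12pm start C → 1
12:20pm start D → 2
12:50pm end C → 1
2pm end D → 0
2pm start E → 1
2:20pm end E → 0
4:20pm start F → 1
5:20pm end F → 0
6:10pm start G → 1
7pm start H → 2
7:10pm end G → 1
7:30pm end H → 0
Peak is 2, at 12:20pm (C, D).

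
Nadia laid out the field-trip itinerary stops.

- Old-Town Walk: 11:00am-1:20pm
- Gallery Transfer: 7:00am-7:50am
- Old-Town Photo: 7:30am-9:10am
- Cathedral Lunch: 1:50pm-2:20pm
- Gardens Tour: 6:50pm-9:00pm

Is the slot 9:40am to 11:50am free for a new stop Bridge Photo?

Gallery Transfer: ends 7:50am at or before Bridge Photo starts 9:40am → clear.
Old-Town Photo: ends 9:10am at or before Bridge Photo starts 9:40am → clear.
Old-Town Walk: starts 11:00am before Bridge Photo ends 11:50am, and ends 1:20pm after Bridge Photo starts 9:40am → overlap.
Cathedral Lunch: starts 1:50pm at or after Bridge Photo ends 11:50am → clear.
Gardens Tour: starts 6:50pm at or after Bridge Photo ends 11:50am → clear.
Bridge Photo overlaps Old-Town Walk.

No — it overlaps Old-Town Walk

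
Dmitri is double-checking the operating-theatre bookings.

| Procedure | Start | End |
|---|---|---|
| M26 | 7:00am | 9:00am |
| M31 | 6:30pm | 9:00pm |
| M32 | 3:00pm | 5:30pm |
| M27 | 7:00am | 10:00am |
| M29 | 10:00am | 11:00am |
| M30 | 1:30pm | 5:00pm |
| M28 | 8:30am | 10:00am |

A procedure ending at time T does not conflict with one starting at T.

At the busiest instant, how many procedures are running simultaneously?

Walk through starts and ends in time order (an end at T is processed before a start at T):
7:00am start M26 → 1
7:00am start M27 → 2
8:30am start M28 → 3
9:00am end M26 → 2
10:00am end M27 → 1
10:00am end M28 → 0
10:00am start M29 → 1
11:00am end M29 → 0
1:30pm start M30 → 1
3:00pm start M32 → 2
5:00pm end M30 → 1
5:30pm end M32 → 0
6:30pm start M31 → 1
9:00pm end M31 → 0
Peak is 3, at 8:30am (M26, M27, M28).

3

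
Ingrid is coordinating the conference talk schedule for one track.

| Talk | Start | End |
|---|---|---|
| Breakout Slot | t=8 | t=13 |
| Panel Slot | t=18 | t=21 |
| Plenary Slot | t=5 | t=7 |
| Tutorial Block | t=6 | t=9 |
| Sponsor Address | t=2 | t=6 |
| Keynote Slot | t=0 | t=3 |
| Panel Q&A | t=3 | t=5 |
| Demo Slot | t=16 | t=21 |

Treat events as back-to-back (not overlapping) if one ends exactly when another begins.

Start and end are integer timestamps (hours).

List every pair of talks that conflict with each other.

Sorted by start: Keynote Slot, Sponsor Address, Panel Q&A, Plenary Slot, Tutorial Block, Breakout Slot, Demo Slot, Panel Slot.
Sponsor Address starts before Keynote Slot ends → Keynote Slot and Sponsor Address overlap.
Panel Q&A starts exactly when Keynote Slot ends (back-to-back, no overlap) — done with Keynote Slot.
Panel Q&A starts before Sponsor Address ends → Sponsor Address and Panel Q&A overlap.
Plenary Slot starts before Sponsor Address ends → Sponsor Address and Plenary Slot overlap.
Tutorial Block starts exactly when Sponsor Address ends (back-to-back, no overlap) — done with Sponsor Address.
Plenary Slot starts exactly when Panel Q&A ends (back-to-back, no overlap) — done with Panel Q&A.
Tutorial Block starts before Plenary Slot ends → Plenary Slot and Tutorial Block overlap.
Breakout Slot starts after Plenary Slot ends — done with Plenary Slot.
Breakout Slot starts before Tutorial Block ends → Tutorial Block and Breakout Slot overlap.
Demo Slot starts after Tutorial Block ends — done with Tutorial Block.
Demo Slot starts after Breakout Slot ends — done with Breakout Slot.
Panel Slot starts before Demo Slot ends → Demo Slot and Panel Slot overlap.

Breakout Slot & Tutorial Block, Demo Slot & Panel Slot, Keynote Slot & Sponsor Address, Panel Q&A & Sponsor Address, Plenary Slot & Sponsor Address, Plenary Slot & Tutorial Block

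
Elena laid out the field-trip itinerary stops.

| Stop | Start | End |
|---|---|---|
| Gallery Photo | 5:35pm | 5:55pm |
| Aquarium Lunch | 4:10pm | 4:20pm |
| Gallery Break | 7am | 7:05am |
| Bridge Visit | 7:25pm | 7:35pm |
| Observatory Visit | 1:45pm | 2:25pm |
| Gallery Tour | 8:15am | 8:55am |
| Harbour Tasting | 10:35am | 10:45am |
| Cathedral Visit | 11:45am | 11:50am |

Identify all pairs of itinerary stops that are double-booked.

Check each pair: they overlap iff neither finishes before the other starts.
Sorted by start: Gallery Break, Gallery Tour, Harbour Tasting, Cathedral Visit, Observatory Visit, Aquarium Lunch, Gallery Photo, Bridge Visit.
Gallery Tour starts after Gallery Break ends, so Gallery Break has no further overlaps.
Harbour Tasting starts after Gallery Tour ends, so Gallery Tour has no further overlaps.
Cathedral Visit starts after Harbour Tasting ends, so Harbour Tasting has no further overlaps.
Observatory Visit starts after Cathedral Visit ends, so Cathedral Visit has no further overlaps.
Aquarium Lunch starts after Observatory Visit ends, so Observatory Visit has no further overlaps.
Gallery Photo starts after Aquarium Lunch ends, so Aquarium Lunch has no further overlaps.
Bridge Visit starts after Gallery Photo ends.

no conflicts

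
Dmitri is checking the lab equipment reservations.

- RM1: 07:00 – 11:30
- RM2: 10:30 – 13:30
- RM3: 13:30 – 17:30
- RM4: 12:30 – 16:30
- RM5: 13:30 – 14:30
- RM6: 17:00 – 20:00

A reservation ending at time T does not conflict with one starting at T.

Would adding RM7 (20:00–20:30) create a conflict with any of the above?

RM1: ends 11:30 at or before RM7 starts 20:00 → clear.
RM2: ends 13:30 at or before RM7 starts 20:00 → clear.
RM4: ends 16:30 at or before RM7 starts 20:00 → clear.
RM3: ends 17:30 at or before RM7 starts 20:00 → clear.
RM5: ends 14:30 at or before RM7 starts 20:00 → clear.
RM6: ends 20:00 at or before RM7 starts 20:00 → clear.

No — it doesn't clash with anything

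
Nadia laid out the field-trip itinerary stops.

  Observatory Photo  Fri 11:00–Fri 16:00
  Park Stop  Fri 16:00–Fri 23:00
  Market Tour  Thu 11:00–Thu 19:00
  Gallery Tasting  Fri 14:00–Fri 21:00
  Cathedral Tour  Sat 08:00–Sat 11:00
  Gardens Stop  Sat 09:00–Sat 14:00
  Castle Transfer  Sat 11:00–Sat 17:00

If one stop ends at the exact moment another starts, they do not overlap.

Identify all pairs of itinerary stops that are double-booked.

Sorted by start: Market Tour, Observatory Photo, Gallery Tasting, Park Stop, Cathedral Tour, Gardens Stop, Castle Transfer.
Observatory Photo starts after Market Tour ends; Market Tour is clear from here.
Gallery Tasting starts before Observatory Photo ends → Observatory Photo and Gallery Tasting overlap.
Park Stop starts exactly when Observatory Photo ends (back-to-back, no overlap); Observatory Photo is clear from here.
Park Stop starts before Gallery Tasting ends → Gallery Tasting and Park Stop overlap.
Cathedral Tour starts after Gallery Tasting ends; Gallery Tasting is clear from here.
Cathedral Tour starts after Park Stop ends; Park Stop is clear from here.
Gardens Stop starts before Cathedral Tour ends → Cathedral Tour and Gardens Stop overlap.
Castle Transfer starts exactly when Cathedral Tour ends (back-to-back, no overlap).
Castle Transfer starts before Gardens Stop ends → Gardens Stop and Castle Transfer overlap.

Castle Transfer & Gardens Stop, Cathedral Tour & Gardens Stop, Gallery Tasting & Observatory Photo, Gallery Tasting & Park Stop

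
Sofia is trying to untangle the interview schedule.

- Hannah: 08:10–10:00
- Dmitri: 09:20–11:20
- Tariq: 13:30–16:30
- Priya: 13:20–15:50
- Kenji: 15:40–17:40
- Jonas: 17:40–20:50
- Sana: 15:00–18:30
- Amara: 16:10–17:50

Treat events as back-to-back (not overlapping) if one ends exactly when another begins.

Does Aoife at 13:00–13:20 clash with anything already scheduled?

No — it doesn't clash with anything

Hannah: ends 10:00 at or before Aoife starts 13:00 → clear.
Dmitri: ends 11:20 at or before Aoife starts 13:00 → clear.
Priya: starts 13:20 at or after Aoife ends 13:20 → clear.
Tariq: starts 13:30 at or after Aoife ends 13:20 → clear.
Sana: starts 15:00 at or after Aoife ends 13:20 → clear.
Kenji: starts 15:40 at or after Aoife ends 13:20 → clear.
Amara: starts 16:10 at or after Aoife ends 13:20 → clear.
Jonas: starts 17:40 at or after Aoife ends 13:20 → clear.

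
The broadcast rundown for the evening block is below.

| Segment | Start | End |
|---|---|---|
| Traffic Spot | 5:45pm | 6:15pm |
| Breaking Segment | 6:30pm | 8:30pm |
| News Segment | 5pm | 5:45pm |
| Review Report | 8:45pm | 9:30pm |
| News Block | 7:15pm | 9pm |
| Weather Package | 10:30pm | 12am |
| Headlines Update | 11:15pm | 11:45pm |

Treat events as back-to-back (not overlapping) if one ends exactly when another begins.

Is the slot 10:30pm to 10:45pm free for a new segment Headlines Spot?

News Segment: ends 5:45pm at or before Headlines Spot starts 10:30pm → clear.
Traffic Spot: ends 6:15pm at or before Headlines Spot starts 10:30pm → clear.
Breaking Segment: ends 8:30pm at or before Headlines Spot starts 10:30pm → clear.
News Block: ends 9pm at or before Headlines Spot starts 10:30pm → clear.
Review Report: ends 9:30pm at or before Headlines Spot starts 10:30pm → clear.
Weather Package: starts 10:30pm before Headlines Spot ends 10:45pm, and ends 12am after Headlines Spot starts 10:30pm → overlap.
Headlines Update: starts 11:15pm at or after Headlines Spot ends 10:45pm → clear.
Headlines Spot overlaps Weather Package.

No — it overlaps Weather Package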